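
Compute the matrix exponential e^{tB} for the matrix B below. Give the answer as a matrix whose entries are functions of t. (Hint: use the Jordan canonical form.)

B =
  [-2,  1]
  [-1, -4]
e^{tB} =
  [t*exp(-3*t) + exp(-3*t), t*exp(-3*t)]
  [-t*exp(-3*t), -t*exp(-3*t) + exp(-3*t)]

Strategy: write B = P · J · P⁻¹ where J is a Jordan canonical form, so e^{tB} = P · e^{tJ} · P⁻¹, and e^{tJ} can be computed block-by-block.

B has Jordan form
J =
  [-3,  1]
  [ 0, -3]
(up to reordering of blocks).

Per-block formulas:
  For a 2×2 Jordan block J_2(-3): exp(t · J_2(-3)) = e^(-3t)·(I + t·N), where N is the 2×2 nilpotent shift.

After assembling e^{tJ} and conjugating by P, we get:

e^{tB} =
  [t*exp(-3*t) + exp(-3*t), t*exp(-3*t)]
  [-t*exp(-3*t), -t*exp(-3*t) + exp(-3*t)]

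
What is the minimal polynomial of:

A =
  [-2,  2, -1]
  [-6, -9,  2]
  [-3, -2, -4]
x^2 + 10*x + 25

The characteristic polynomial is χ_A(x) = (x + 5)^3, so the eigenvalues are known. The minimal polynomial is
  m_A(x) = Π_λ (x − λ)^{k_λ}
where k_λ is the size of the *largest* Jordan block for λ (equivalently, the smallest k with (A − λI)^k v = 0 for every generalised eigenvector v of λ).

  λ = -5: largest Jordan block has size 2, contributing (x + 5)^2

So m_A(x) = (x + 5)^2 = x^2 + 10*x + 25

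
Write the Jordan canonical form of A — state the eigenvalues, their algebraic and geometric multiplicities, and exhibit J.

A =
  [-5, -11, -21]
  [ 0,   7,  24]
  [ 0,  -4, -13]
J_2(-5) ⊕ J_1(-1)

The characteristic polynomial is
  det(x·I − A) = x^3 + 11*x^2 + 35*x + 25 = (x + 1)*(x + 5)^2

Eigenvalues and multiplicities (the geometric multiplicity of λ is n − rank(A − λI), which equals the number of Jordan blocks for λ):
  λ = -5: algebraic multiplicity = 2, geometric multiplicity = 1
  λ = -1: algebraic multiplicity = 1, geometric multiplicity = 1

Determining the block sizes for each eigenvalue:
  λ = -5: one block (gm = 1), so the single block has size am = 2 → block sizes [2]
  λ = -1: one block (gm = 1), so the single block has size am = 1 → block sizes [1]

Assembling the blocks gives a Jordan form
J =
  [-5,  1,  0]
  [ 0, -5,  0]
  [ 0,  0, -1]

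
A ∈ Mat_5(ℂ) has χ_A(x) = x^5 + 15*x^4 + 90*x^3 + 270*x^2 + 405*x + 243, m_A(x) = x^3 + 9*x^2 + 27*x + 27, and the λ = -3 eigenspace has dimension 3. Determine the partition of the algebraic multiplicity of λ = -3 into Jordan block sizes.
Block sizes for λ = -3: [3, 1, 1]

Step 1 — from the characteristic polynomial, algebraic multiplicity of λ = -3 is 5. From dim ker(A − (-3)·I) = 3, there are exactly 3 Jordan blocks for λ = -3.
Step 2 — from the minimal polynomial, the factor (x + 3)^3 tells us the largest block for λ = -3 has size 3.
Step 3 — with total size 5, 3 blocks, and largest block 3, the block sizes (in nonincreasing order) are [3, 1, 1].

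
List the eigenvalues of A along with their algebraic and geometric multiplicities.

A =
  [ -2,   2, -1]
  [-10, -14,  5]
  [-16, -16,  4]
λ = -4: alg = 3, geom = 2

Step 1 — factor the characteristic polynomial to read off the algebraic multiplicities:
  χ_A(x) = (x + 4)^3

Step 2 — compute geometric multiplicities via the rank-nullity identity g(λ) = n − rank(A − λI):
  rank(A − (-4)·I) = 1, so dim ker(A − (-4)·I) = n − 1 = 2

Summary:
  λ = -4: algebraic multiplicity = 3, geometric multiplicity = 2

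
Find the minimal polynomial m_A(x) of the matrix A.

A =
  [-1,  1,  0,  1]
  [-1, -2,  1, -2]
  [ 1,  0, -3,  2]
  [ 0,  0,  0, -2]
x^3 + 6*x^2 + 12*x + 8

The characteristic polynomial is χ_A(x) = (x + 2)^4, so the eigenvalues are known. The minimal polynomial is
  m_A(x) = Π_λ (x − λ)^{k_λ}
where k_λ is the size of the *largest* Jordan block for λ (equivalently, the smallest k with (A − λI)^k v = 0 for every generalised eigenvector v of λ).

  λ = -2: largest Jordan block has size 3, contributing (x + 2)^3

So m_A(x) = (x + 2)^3 = x^3 + 6*x^2 + 12*x + 8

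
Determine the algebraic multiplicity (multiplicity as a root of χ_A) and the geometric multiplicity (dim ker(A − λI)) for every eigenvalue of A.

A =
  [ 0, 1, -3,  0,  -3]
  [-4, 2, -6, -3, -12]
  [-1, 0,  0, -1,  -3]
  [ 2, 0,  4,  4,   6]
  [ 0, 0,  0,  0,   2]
λ = 1: alg = 2, geom = 1; λ = 2: alg = 3, geom = 2

Step 1 — factor the characteristic polynomial to read off the algebraic multiplicities:
  χ_A(x) = (x - 2)^3*(x - 1)^2

Step 2 — compute geometric multiplicities via the rank-nullity identity g(λ) = n − rank(A − λI):
  rank(A − (1)·I) = 4, so dim ker(A − (1)·I) = n − 4 = 1
  rank(A − (2)·I) = 3, so dim ker(A − (2)·I) = n − 3 = 2

Summary:
  λ = 1: algebraic multiplicity = 2, geometric multiplicity = 1
  λ = 2: algebraic multiplicity = 3, geometric multiplicity = 2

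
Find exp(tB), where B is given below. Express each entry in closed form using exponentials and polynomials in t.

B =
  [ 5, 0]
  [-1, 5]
e^{tB} =
  [exp(5*t), 0]
  [-t*exp(5*t), exp(5*t)]

Strategy: write B = P · J · P⁻¹ where J is a Jordan canonical form, so e^{tB} = P · e^{tJ} · P⁻¹, and e^{tJ} can be computed block-by-block.

B has Jordan form
J =
  [5, 1]
  [0, 5]
(up to reordering of blocks).

Per-block formulas:
  For a 2×2 Jordan block J_2(5): exp(t · J_2(5)) = e^(5t)·(I + t·N), where N is the 2×2 nilpotent shift.

After assembling e^{tJ} and conjugating by P, we get:

e^{tB} =
  [exp(5*t), 0]
  [-t*exp(5*t), exp(5*t)]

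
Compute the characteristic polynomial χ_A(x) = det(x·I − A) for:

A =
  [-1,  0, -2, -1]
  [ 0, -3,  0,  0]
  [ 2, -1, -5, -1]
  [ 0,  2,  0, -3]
x^4 + 12*x^3 + 54*x^2 + 108*x + 81

Expanding det(x·I − A) (e.g. by cofactor expansion or by noting that A is similar to its Jordan form J, which has the same characteristic polynomial as A) gives
  χ_A(x) = x^4 + 12*x^3 + 54*x^2 + 108*x + 81
which factors as (x + 3)^4. The eigenvalues (with algebraic multiplicities) are λ = -3 with multiplicity 4.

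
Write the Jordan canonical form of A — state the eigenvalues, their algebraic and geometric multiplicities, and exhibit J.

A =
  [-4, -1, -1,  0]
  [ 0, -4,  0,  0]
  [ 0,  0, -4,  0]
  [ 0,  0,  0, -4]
J_2(-4) ⊕ J_1(-4) ⊕ J_1(-4)

The characteristic polynomial is
  det(x·I − A) = x^4 + 16*x^3 + 96*x^2 + 256*x + 256 = (x + 4)^4

Eigenvalues and multiplicities (the geometric multiplicity of λ is n − rank(A − λI), which equals the number of Jordan blocks for λ):
  λ = -4: algebraic multiplicity = 4, geometric multiplicity = 3

Determining the block sizes for each eigenvalue:
  λ = -4: 3 blocks summing to 4 forces exactly one block of size 2 and the rest size 1 → block sizes [2, 1, 1]

Assembling the blocks gives a Jordan form
J =
  [-4,  1,  0,  0]
  [ 0, -4,  0,  0]
  [ 0,  0, -4,  0]
  [ 0,  0,  0, -4]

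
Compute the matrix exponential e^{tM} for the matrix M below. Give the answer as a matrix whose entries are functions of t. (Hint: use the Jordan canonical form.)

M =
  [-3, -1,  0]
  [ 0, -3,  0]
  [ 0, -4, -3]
e^{tM} =
  [exp(-3*t), -t*exp(-3*t), 0]
  [0, exp(-3*t), 0]
  [0, -4*t*exp(-3*t), exp(-3*t)]

Strategy: write M = P · J · P⁻¹ where J is a Jordan canonical form, so e^{tM} = P · e^{tJ} · P⁻¹, and e^{tJ} can be computed block-by-block.

M has Jordan form
J =
  [-3,  1,  0]
  [ 0, -3,  0]
  [ 0,  0, -3]
(up to reordering of blocks).

Per-block formulas:
  For a 1×1 block at λ = -3: exp(t · [-3]) = [e^(-3t)].
  For a 2×2 Jordan block J_2(-3): exp(t · J_2(-3)) = e^(-3t)·(I + t·N), where N is the 2×2 nilpotent shift.

After assembling e^{tJ} and conjugating by P, we get:

e^{tM} =
  [exp(-3*t), -t*exp(-3*t), 0]
  [0, exp(-3*t), 0]
  [0, -4*t*exp(-3*t), exp(-3*t)]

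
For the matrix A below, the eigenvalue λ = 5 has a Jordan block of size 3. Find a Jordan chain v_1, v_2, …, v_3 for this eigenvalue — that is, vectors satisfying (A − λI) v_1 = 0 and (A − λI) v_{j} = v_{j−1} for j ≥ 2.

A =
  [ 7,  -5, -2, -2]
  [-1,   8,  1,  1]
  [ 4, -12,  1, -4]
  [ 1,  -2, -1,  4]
A Jordan chain for λ = 5 of length 3:
v_1 = (-1, 0, 0, -1)ᵀ
v_2 = (2, -1, 4, 1)ᵀ
v_3 = (1, 0, 0, 0)ᵀ

Let N = A − (5)·I. We want v_3 with N^3 v_3 = 0 but N^2 v_3 ≠ 0; then v_{j-1} := N · v_j for j = 3, …, 2.

Pick v_3 = (1, 0, 0, 0)ᵀ.
Then v_2 = N · v_3 = (2, -1, 4, 1)ᵀ.
Then v_1 = N · v_2 = (-1, 0, 0, -1)ᵀ.

Sanity check: (A − (5)·I) v_1 = (0, 0, 0, 0)ᵀ = 0. ✓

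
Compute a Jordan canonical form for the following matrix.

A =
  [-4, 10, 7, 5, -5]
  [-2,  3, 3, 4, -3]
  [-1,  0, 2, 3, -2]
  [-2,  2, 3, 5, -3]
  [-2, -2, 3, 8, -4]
J_3(0) ⊕ J_1(1) ⊕ J_1(1)

The characteristic polynomial is
  det(x·I − A) = x^5 - 2*x^4 + x^3 = x^3*(x - 1)^2

Eigenvalues and multiplicities (the geometric multiplicity of λ is n − rank(A − λI), which equals the number of Jordan blocks for λ):
  λ = 0: algebraic multiplicity = 3, geometric multiplicity = 1
  λ = 1: algebraic multiplicity = 2, geometric multiplicity = 2

Determining the block sizes for each eigenvalue:
  λ = 0: one block (gm = 1), so the single block has size am = 3 → block sizes [3]
  λ = 1: gm = am = 2, so every block has size 1 → block sizes [1, 1]

Assembling the blocks gives a Jordan form
J =
  [0, 1, 0, 0, 0]
  [0, 0, 1, 0, 0]
  [0, 0, 0, 0, 0]
  [0, 0, 0, 1, 0]
  [0, 0, 0, 0, 1]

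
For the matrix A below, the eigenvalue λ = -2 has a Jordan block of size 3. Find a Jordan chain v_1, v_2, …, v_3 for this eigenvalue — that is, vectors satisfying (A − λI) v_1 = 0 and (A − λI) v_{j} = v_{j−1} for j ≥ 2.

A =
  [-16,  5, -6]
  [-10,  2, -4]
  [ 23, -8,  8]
A Jordan chain for λ = -2 of length 3:
v_1 = (8, 8, -12)ᵀ
v_2 = (-14, -10, 23)ᵀ
v_3 = (1, 0, 0)ᵀ

Let N = A − (-2)·I. We want v_3 with N^3 v_3 = 0 but N^2 v_3 ≠ 0; then v_{j-1} := N · v_j for j = 3, …, 2.

Pick v_3 = (1, 0, 0)ᵀ.
Then v_2 = N · v_3 = (-14, -10, 23)ᵀ.
Then v_1 = N · v_2 = (8, 8, -12)ᵀ.

Sanity check: (A − (-2)·I) v_1 = (0, 0, 0)ᵀ = 0. ✓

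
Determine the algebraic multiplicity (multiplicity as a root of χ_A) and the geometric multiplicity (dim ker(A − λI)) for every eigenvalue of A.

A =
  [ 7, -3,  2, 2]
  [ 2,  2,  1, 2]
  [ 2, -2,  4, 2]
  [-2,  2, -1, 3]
λ = 3: alg = 1, geom = 1; λ = 4: alg = 2, geom = 1; λ = 5: alg = 1, geom = 1

Step 1 — factor the characteristic polynomial to read off the algebraic multiplicities:
  χ_A(x) = (x - 5)*(x - 4)^2*(x - 3)

Step 2 — compute geometric multiplicities via the rank-nullity identity g(λ) = n − rank(A − λI):
  rank(A − (3)·I) = 3, so dim ker(A − (3)·I) = n − 3 = 1
  rank(A − (4)·I) = 3, so dim ker(A − (4)·I) = n − 3 = 1
  rank(A − (5)·I) = 3, so dim ker(A − (5)·I) = n − 3 = 1

Summary:
  λ = 3: algebraic multiplicity = 1, geometric multiplicity = 1
  λ = 4: algebraic multiplicity = 2, geometric multiplicity = 1
  λ = 5: algebraic multiplicity = 1, geometric multiplicity = 1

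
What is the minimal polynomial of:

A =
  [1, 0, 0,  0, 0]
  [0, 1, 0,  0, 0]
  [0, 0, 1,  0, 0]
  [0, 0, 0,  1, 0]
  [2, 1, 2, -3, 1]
x^2 - 2*x + 1

The characteristic polynomial is χ_A(x) = (x - 1)^5, so the eigenvalues are known. The minimal polynomial is
  m_A(x) = Π_λ (x − λ)^{k_λ}
where k_λ is the size of the *largest* Jordan block for λ (equivalently, the smallest k with (A − λI)^k v = 0 for every generalised eigenvector v of λ).

  λ = 1: largest Jordan block has size 2, contributing (x − 1)^2

So m_A(x) = (x - 1)^2 = x^2 - 2*x + 1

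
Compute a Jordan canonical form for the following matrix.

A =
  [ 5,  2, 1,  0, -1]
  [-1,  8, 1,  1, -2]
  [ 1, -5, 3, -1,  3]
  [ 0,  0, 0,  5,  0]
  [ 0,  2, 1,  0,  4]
J_3(5) ⊕ J_1(5) ⊕ J_1(5)

The characteristic polynomial is
  det(x·I − A) = x^5 - 25*x^4 + 250*x^3 - 1250*x^2 + 3125*x - 3125 = (x - 5)^5

Eigenvalues and multiplicities (the geometric multiplicity of λ is n − rank(A − λI), which equals the number of Jordan blocks for λ):
  λ = 5: algebraic multiplicity = 5, geometric multiplicity = 3

Determining the block sizes for each eigenvalue:
  λ = 5: with am = 5 and gm = 3, the partition is not yet determined (e.g. several partitions of 5 into 3 parts exist). Let N = A − (5)·I. Computing rank(N^1) = 2, rank(N^2) = 1, rank(N^3) = 0; the number of blocks of size ≥ j is rank(N^{j−1}) − rank(N^j), giving [3, 1, 1]. So we have 1 block(s) of size 3, 2 block(s) of size 1 → block sizes [3, 1, 1]

Assembling the blocks gives a Jordan form
J =
  [5, 1, 0, 0, 0]
  [0, 5, 1, 0, 0]
  [0, 0, 5, 0, 0]
  [0, 0, 0, 5, 0]
  [0, 0, 0, 0, 5]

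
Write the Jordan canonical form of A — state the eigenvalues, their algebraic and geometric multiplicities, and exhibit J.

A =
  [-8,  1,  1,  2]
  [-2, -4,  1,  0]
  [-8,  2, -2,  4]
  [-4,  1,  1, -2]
J_3(-4) ⊕ J_1(-4)

The characteristic polynomial is
  det(x·I − A) = x^4 + 16*x^3 + 96*x^2 + 256*x + 256 = (x + 4)^4

Eigenvalues and multiplicities (the geometric multiplicity of λ is n − rank(A − λI), which equals the number of Jordan blocks for λ):
  λ = -4: algebraic multiplicity = 4, geometric multiplicity = 2

Determining the block sizes for each eigenvalue:
  λ = -4: with am = 4 and gm = 2, the partition is not yet determined (e.g. several partitions of 4 into 2 parts exist). Let N = A − (-4)·I. Computing rank(N^1) = 2, rank(N^2) = 1, rank(N^3) = 0; the number of blocks of size ≥ j is rank(N^{j−1}) − rank(N^j), giving [2, 1, 1]. So we have 1 block(s) of size 3, 1 block(s) of size 1 → block sizes [3, 1]

Assembling the blocks gives a Jordan form
J =
  [-4,  1,  0,  0]
  [ 0, -4,  1,  0]
  [ 0,  0, -4,  0]
  [ 0,  0,  0, -4]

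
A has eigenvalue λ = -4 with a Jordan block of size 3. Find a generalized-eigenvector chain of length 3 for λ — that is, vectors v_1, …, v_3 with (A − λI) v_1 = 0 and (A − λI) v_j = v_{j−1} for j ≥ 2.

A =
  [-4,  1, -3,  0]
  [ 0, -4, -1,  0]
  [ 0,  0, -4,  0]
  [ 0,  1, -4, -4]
A Jordan chain for λ = -4 of length 3:
v_1 = (-1, 0, 0, -1)ᵀ
v_2 = (-3, -1, 0, -4)ᵀ
v_3 = (0, 0, 1, 0)ᵀ

Let N = A − (-4)·I. We want v_3 with N^3 v_3 = 0 but N^2 v_3 ≠ 0; then v_{j-1} := N · v_j for j = 3, …, 2.

Pick v_3 = (0, 0, 1, 0)ᵀ.
Then v_2 = N · v_3 = (-3, -1, 0, -4)ᵀ.
Then v_1 = N · v_2 = (-1, 0, 0, -1)ᵀ.

Sanity check: (A − (-4)·I) v_1 = (0, 0, 0, 0)ᵀ = 0. ✓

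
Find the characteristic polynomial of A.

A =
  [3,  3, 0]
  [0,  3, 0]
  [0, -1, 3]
x^3 - 9*x^2 + 27*x - 27

Expanding det(x·I − A) (e.g. by cofactor expansion or by noting that A is similar to its Jordan form J, which has the same characteristic polynomial as A) gives
  χ_A(x) = x^3 - 9*x^2 + 27*x - 27
which factors as (x - 3)^3. The eigenvalues (with algebraic multiplicities) are λ = 3 with multiplicity 3.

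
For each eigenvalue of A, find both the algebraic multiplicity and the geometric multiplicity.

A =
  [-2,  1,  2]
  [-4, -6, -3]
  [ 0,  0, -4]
λ = -4: alg = 3, geom = 1

Step 1 — factor the characteristic polynomial to read off the algebraic multiplicities:
  χ_A(x) = (x + 4)^3

Step 2 — compute geometric multiplicities via the rank-nullity identity g(λ) = n − rank(A − λI):
  rank(A − (-4)·I) = 2, so dim ker(A − (-4)·I) = n − 2 = 1

Summary:
  λ = -4: algebraic multiplicity = 3, geometric multiplicity = 1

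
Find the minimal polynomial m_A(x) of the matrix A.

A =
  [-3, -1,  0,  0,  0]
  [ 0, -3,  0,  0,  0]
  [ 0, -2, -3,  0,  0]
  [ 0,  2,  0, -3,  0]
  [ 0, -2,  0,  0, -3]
x^2 + 6*x + 9

The characteristic polynomial is χ_A(x) = (x + 3)^5, so the eigenvalues are known. The minimal polynomial is
  m_A(x) = Π_λ (x − λ)^{k_λ}
where k_λ is the size of the *largest* Jordan block for λ (equivalently, the smallest k with (A − λI)^k v = 0 for every generalised eigenvector v of λ).

  λ = -3: largest Jordan block has size 2, contributing (x + 3)^2

So m_A(x) = (x + 3)^2 = x^2 + 6*x + 9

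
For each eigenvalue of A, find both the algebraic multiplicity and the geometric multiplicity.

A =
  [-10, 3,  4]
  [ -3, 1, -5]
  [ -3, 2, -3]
λ = -4: alg = 3, geom = 1

Step 1 — factor the characteristic polynomial to read off the algebraic multiplicities:
  χ_A(x) = (x + 4)^3

Step 2 — compute geometric multiplicities via the rank-nullity identity g(λ) = n − rank(A − λI):
  rank(A − (-4)·I) = 2, so dim ker(A − (-4)·I) = n − 2 = 1

Summary:
  λ = -4: algebraic multiplicity = 3, geometric multiplicity = 1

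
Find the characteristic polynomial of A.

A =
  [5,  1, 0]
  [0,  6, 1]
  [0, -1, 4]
x^3 - 15*x^2 + 75*x - 125

Expanding det(x·I − A) (e.g. by cofactor expansion or by noting that A is similar to its Jordan form J, which has the same characteristic polynomial as A) gives
  χ_A(x) = x^3 - 15*x^2 + 75*x - 125
which factors as (x - 5)^3. The eigenvalues (with algebraic multiplicities) are λ = 5 with multiplicity 3.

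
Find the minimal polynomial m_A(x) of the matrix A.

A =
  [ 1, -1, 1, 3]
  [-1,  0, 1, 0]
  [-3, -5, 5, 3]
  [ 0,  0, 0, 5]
x^4 - 11*x^3 + 42*x^2 - 68*x + 40

The characteristic polynomial is χ_A(x) = (x - 5)*(x - 2)^3, so the eigenvalues are known. The minimal polynomial is
  m_A(x) = Π_λ (x − λ)^{k_λ}
where k_λ is the size of the *largest* Jordan block for λ (equivalently, the smallest k with (A − λI)^k v = 0 for every generalised eigenvector v of λ).

  λ = 2: largest Jordan block has size 3, contributing (x − 2)^3
  λ = 5: largest Jordan block has size 1, contributing (x − 5)

So m_A(x) = (x - 5)*(x - 2)^3 = x^4 - 11*x^3 + 42*x^2 - 68*x + 40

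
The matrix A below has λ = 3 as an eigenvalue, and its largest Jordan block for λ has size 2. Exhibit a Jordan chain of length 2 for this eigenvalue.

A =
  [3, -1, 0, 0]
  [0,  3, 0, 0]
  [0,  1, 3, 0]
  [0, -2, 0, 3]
A Jordan chain for λ = 3 of length 2:
v_1 = (-1, 0, 1, -2)ᵀ
v_2 = (0, 1, 0, 0)ᵀ

Let N = A − (3)·I. We want v_2 with N^2 v_2 = 0 but N^1 v_2 ≠ 0; then v_{j-1} := N · v_j for j = 2, …, 2.

Pick v_2 = (0, 1, 0, 0)ᵀ.
Then v_1 = N · v_2 = (-1, 0, 1, -2)ᵀ.

Sanity check: (A − (3)·I) v_1 = (0, 0, 0, 0)ᵀ = 0. ✓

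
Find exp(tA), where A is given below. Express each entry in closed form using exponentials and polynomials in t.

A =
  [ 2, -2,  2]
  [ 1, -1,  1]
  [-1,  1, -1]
e^{tA} =
  [2*t + 1, -2*t, 2*t]
  [t, 1 - t, t]
  [-t, t, 1 - t]

Strategy: write A = P · J · P⁻¹ where J is a Jordan canonical form, so e^{tA} = P · e^{tJ} · P⁻¹, and e^{tJ} can be computed block-by-block.

A has Jordan form
J =
  [0, 1, 0]
  [0, 0, 0]
  [0, 0, 0]
(up to reordering of blocks).

Per-block formulas:
  For a 2×2 Jordan block J_2(0): exp(t · J_2(0)) = e^(0t)·(I + t·N), where N is the 2×2 nilpotent shift.
  For a 1×1 block at λ = 0: exp(t · [0]) = [e^(0t)].

After assembling e^{tJ} and conjugating by P, we get:

e^{tA} =
  [2*t + 1, -2*t, 2*t]
  [t, 1 - t, t]
  [-t, t, 1 - t]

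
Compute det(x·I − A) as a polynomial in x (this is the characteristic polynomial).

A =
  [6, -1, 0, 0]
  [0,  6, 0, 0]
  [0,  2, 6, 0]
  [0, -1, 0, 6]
x^4 - 24*x^3 + 216*x^2 - 864*x + 1296

Expanding det(x·I − A) (e.g. by cofactor expansion or by noting that A is similar to its Jordan form J, which has the same characteristic polynomial as A) gives
  χ_A(x) = x^4 - 24*x^3 + 216*x^2 - 864*x + 1296
which factors as (x - 6)^4. The eigenvalues (with algebraic multiplicities) are λ = 6 with multiplicity 4.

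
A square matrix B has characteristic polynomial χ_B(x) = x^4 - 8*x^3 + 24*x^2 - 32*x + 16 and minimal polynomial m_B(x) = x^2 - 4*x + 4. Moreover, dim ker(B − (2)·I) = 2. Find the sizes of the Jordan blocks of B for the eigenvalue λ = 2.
Block sizes for λ = 2: [2, 2]

Step 1 — from the characteristic polynomial, algebraic multiplicity of λ = 2 is 4. From dim ker(B − (2)·I) = 2, there are exactly 2 Jordan blocks for λ = 2.
Step 2 — from the minimal polynomial, the factor (x − 2)^2 tells us the largest block for λ = 2 has size 2.
Step 3 — with total size 4, 2 blocks, and largest block 2, the block sizes (in nonincreasing order) are [2, 2].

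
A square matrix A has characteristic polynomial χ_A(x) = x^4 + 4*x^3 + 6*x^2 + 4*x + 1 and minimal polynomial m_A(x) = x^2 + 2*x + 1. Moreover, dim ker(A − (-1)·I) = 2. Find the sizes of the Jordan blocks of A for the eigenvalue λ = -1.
Block sizes for λ = -1: [2, 2]

Step 1 — from the characteristic polynomial, algebraic multiplicity of λ = -1 is 4. From dim ker(A − (-1)·I) = 2, there are exactly 2 Jordan blocks for λ = -1.
Step 2 — from the minimal polynomial, the factor (x + 1)^2 tells us the largest block for λ = -1 has size 2.
Step 3 — with total size 4, 2 blocks, and largest block 2, the block sizes (in nonincreasing order) are [2, 2].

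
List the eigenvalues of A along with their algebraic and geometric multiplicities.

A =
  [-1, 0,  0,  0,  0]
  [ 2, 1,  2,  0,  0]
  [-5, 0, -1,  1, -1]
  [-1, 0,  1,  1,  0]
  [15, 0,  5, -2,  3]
λ = -1: alg = 1, geom = 1; λ = 1: alg = 4, geom = 2

Step 1 — factor the characteristic polynomial to read off the algebraic multiplicities:
  χ_A(x) = (x - 1)^4*(x + 1)

Step 2 — compute geometric multiplicities via the rank-nullity identity g(λ) = n − rank(A − λI):
  rank(A − (-1)·I) = 4, so dim ker(A − (-1)·I) = n − 4 = 1
  rank(A − (1)·I) = 3, so dim ker(A − (1)·I) = n − 3 = 2

Summary:
  λ = -1: algebraic multiplicity = 1, geometric multiplicity = 1
  λ = 1: algebraic multiplicity = 4, geometric multiplicity = 2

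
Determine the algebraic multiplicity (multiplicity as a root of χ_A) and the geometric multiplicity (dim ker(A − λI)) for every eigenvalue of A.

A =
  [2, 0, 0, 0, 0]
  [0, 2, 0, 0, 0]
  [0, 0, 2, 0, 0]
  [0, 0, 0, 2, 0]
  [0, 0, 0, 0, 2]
λ = 2: alg = 5, geom = 5

Step 1 — factor the characteristic polynomial to read off the algebraic multiplicities:
  χ_A(x) = (x - 2)^5

Step 2 — compute geometric multiplicities via the rank-nullity identity g(λ) = n − rank(A − λI):
  rank(A − (2)·I) = 0, so dim ker(A − (2)·I) = n − 0 = 5

Summary:
  λ = 2: algebraic multiplicity = 5, geometric multiplicity = 5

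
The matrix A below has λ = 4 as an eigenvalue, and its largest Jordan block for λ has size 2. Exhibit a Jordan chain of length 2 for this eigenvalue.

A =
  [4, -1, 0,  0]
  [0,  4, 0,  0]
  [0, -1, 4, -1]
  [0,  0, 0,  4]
A Jordan chain for λ = 4 of length 2:
v_1 = (-1, 0, -1, 0)ᵀ
v_2 = (0, 1, 0, 0)ᵀ

Let N = A − (4)·I. We want v_2 with N^2 v_2 = 0 but N^1 v_2 ≠ 0; then v_{j-1} := N · v_j for j = 2, …, 2.

Pick v_2 = (0, 1, 0, 0)ᵀ.
Then v_1 = N · v_2 = (-1, 0, -1, 0)ᵀ.

Sanity check: (A − (4)·I) v_1 = (0, 0, 0, 0)ᵀ = 0. ✓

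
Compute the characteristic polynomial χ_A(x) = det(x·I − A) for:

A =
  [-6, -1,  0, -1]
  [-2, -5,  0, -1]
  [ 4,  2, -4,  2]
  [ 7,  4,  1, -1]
x^4 + 16*x^3 + 96*x^2 + 256*x + 256

Expanding det(x·I − A) (e.g. by cofactor expansion or by noting that A is similar to its Jordan form J, which has the same characteristic polynomial as A) gives
  χ_A(x) = x^4 + 16*x^3 + 96*x^2 + 256*x + 256
which factors as (x + 4)^4. The eigenvalues (with algebraic multiplicities) are λ = -4 with multiplicity 4.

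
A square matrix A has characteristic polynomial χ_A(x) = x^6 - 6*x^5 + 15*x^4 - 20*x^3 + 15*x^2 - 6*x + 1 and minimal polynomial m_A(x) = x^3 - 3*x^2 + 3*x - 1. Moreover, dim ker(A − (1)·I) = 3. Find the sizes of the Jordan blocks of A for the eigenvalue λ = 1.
Block sizes for λ = 1: [3, 2, 1]

Step 1 — from the characteristic polynomial, algebraic multiplicity of λ = 1 is 6. From dim ker(A − (1)·I) = 3, there are exactly 3 Jordan blocks for λ = 1.
Step 2 — from the minimal polynomial, the factor (x − 1)^3 tells us the largest block for λ = 1 has size 3.
Step 3 — with total size 6, 3 blocks, and largest block 3, the block sizes (in nonincreasing order) are [3, 2, 1].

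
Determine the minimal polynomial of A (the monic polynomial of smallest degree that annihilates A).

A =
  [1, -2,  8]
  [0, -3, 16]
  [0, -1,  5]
x^2 - 2*x + 1

The characteristic polynomial is χ_A(x) = (x - 1)^3, so the eigenvalues are known. The minimal polynomial is
  m_A(x) = Π_λ (x − λ)^{k_λ}
where k_λ is the size of the *largest* Jordan block for λ (equivalently, the smallest k with (A − λI)^k v = 0 for every generalised eigenvector v of λ).

  λ = 1: largest Jordan block has size 2, contributing (x − 1)^2

So m_A(x) = (x - 1)^2 = x^2 - 2*x + 1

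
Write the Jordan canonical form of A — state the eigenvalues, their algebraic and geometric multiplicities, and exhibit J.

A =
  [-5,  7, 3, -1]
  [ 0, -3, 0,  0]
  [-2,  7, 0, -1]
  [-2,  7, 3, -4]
J_2(-3) ⊕ J_1(-3) ⊕ J_1(-3)

The characteristic polynomial is
  det(x·I − A) = x^4 + 12*x^3 + 54*x^2 + 108*x + 81 = (x + 3)^4

Eigenvalues and multiplicities (the geometric multiplicity of λ is n − rank(A − λI), which equals the number of Jordan blocks for λ):
  λ = -3: algebraic multiplicity = 4, geometric multiplicity = 3

Determining the block sizes for each eigenvalue:
  λ = -3: 3 blocks summing to 4 forces exactly one block of size 2 and the rest size 1 → block sizes [2, 1, 1]

Assembling the blocks gives a Jordan form
J =
  [-3,  1,  0,  0]
  [ 0, -3,  0,  0]
  [ 0,  0, -3,  0]
  [ 0,  0,  0, -3]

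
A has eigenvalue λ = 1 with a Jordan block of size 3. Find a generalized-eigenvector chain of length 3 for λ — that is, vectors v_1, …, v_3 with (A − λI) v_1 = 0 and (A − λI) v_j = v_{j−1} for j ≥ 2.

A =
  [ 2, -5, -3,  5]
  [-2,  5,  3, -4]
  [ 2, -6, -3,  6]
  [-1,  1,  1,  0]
A Jordan chain for λ = 1 of length 3:
v_1 = (-2, 4, -4, 2)ᵀ
v_2 = (-5, 4, -6, 1)ᵀ
v_3 = (0, 1, 0, 0)ᵀ

Let N = A − (1)·I. We want v_3 with N^3 v_3 = 0 but N^2 v_3 ≠ 0; then v_{j-1} := N · v_j for j = 3, …, 2.

Pick v_3 = (0, 1, 0, 0)ᵀ.
Then v_2 = N · v_3 = (-5, 4, -6, 1)ᵀ.
Then v_1 = N · v_2 = (-2, 4, -4, 2)ᵀ.

Sanity check: (A − (1)·I) v_1 = (0, 0, 0, 0)ᵀ = 0. ✓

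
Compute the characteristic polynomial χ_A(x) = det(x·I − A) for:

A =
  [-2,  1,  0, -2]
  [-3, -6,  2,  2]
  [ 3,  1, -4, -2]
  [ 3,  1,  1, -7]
x^4 + 19*x^3 + 135*x^2 + 425*x + 500

Expanding det(x·I − A) (e.g. by cofactor expansion or by noting that A is similar to its Jordan form J, which has the same characteristic polynomial as A) gives
  χ_A(x) = x^4 + 19*x^3 + 135*x^2 + 425*x + 500
which factors as (x + 4)*(x + 5)^3. The eigenvalues (with algebraic multiplicities) are λ = -5 with multiplicity 3, λ = -4 with multiplicity 1.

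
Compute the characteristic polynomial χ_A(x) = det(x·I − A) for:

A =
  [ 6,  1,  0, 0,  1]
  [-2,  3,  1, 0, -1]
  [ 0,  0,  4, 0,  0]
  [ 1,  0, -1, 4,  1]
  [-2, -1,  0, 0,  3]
x^5 - 20*x^4 + 160*x^3 - 640*x^2 + 1280*x - 1024

Expanding det(x·I − A) (e.g. by cofactor expansion or by noting that A is similar to its Jordan form J, which has the same characteristic polynomial as A) gives
  χ_A(x) = x^5 - 20*x^4 + 160*x^3 - 640*x^2 + 1280*x - 1024
which factors as (x - 4)^5. The eigenvalues (with algebraic multiplicities) are λ = 4 with multiplicity 5.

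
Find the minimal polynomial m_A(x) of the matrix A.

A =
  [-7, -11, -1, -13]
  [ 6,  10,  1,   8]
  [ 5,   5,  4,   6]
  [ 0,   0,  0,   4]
x^4 - 11*x^3 + 36*x^2 - 16*x - 64

The characteristic polynomial is χ_A(x) = (x - 4)^3*(x + 1), so the eigenvalues are known. The minimal polynomial is
  m_A(x) = Π_λ (x − λ)^{k_λ}
where k_λ is the size of the *largest* Jordan block for λ (equivalently, the smallest k with (A − λI)^k v = 0 for every generalised eigenvector v of λ).

  λ = -1: largest Jordan block has size 1, contributing (x + 1)
  λ = 4: largest Jordan block has size 3, contributing (x − 4)^3

So m_A(x) = (x - 4)^3*(x + 1) = x^4 - 11*x^3 + 36*x^2 - 16*x - 64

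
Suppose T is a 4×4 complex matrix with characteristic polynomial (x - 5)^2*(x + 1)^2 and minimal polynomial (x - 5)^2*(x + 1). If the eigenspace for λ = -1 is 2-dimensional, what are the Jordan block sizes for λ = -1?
Block sizes for λ = -1: [1, 1]

Step 1 — from the characteristic polynomial, algebraic multiplicity of λ = -1 is 2. From dim ker(T − (-1)·I) = 2, there are exactly 2 Jordan blocks for λ = -1.
Step 2 — from the minimal polynomial, the factor (x + 1) tells us the largest block for λ = -1 has size 1.
Step 3 — with total size 2, 2 blocks, and largest block 1, the block sizes (in nonincreasing order) are [1, 1].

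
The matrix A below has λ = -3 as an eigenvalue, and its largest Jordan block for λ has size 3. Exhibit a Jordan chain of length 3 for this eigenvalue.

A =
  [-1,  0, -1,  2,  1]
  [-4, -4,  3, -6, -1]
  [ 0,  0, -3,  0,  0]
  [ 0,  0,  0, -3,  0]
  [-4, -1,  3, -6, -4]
A Jordan chain for λ = -3 of length 3:
v_1 = (-1, 2, 0, 0, 2)ᵀ
v_2 = (0, -1, 0, 0, -1)ᵀ
v_3 = (0, 1, 0, 0, 0)ᵀ

Let N = A − (-3)·I. We want v_3 with N^3 v_3 = 0 but N^2 v_3 ≠ 0; then v_{j-1} := N · v_j for j = 3, …, 2.

Pick v_3 = (0, 1, 0, 0, 0)ᵀ.
Then v_2 = N · v_3 = (0, -1, 0, 0, -1)ᵀ.
Then v_1 = N · v_2 = (-1, 2, 0, 0, 2)ᵀ.

Sanity check: (A − (-3)·I) v_1 = (0, 0, 0, 0, 0)ᵀ = 0. ✓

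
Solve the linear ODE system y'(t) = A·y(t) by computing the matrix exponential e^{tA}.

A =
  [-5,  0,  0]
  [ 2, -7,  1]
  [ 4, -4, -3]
e^{tA} =
  [exp(-5*t), 0, 0]
  [2*t*exp(-5*t), -2*t*exp(-5*t) + exp(-5*t), t*exp(-5*t)]
  [4*t*exp(-5*t), -4*t*exp(-5*t), 2*t*exp(-5*t) + exp(-5*t)]

Strategy: write A = P · J · P⁻¹ where J is a Jordan canonical form, so e^{tA} = P · e^{tJ} · P⁻¹, and e^{tJ} can be computed block-by-block.

A has Jordan form
J =
  [-5,  1,  0]
  [ 0, -5,  0]
  [ 0,  0, -5]
(up to reordering of blocks).

Per-block formulas:
  For a 2×2 Jordan block J_2(-5): exp(t · J_2(-5)) = e^(-5t)·(I + t·N), where N is the 2×2 nilpotent shift.
  For a 1×1 block at λ = -5: exp(t · [-5]) = [e^(-5t)].

After assembling e^{tJ} and conjugating by P, we get:

e^{tA} =
  [exp(-5*t), 0, 0]
  [2*t*exp(-5*t), -2*t*exp(-5*t) + exp(-5*t), t*exp(-5*t)]
  [4*t*exp(-5*t), -4*t*exp(-5*t), 2*t*exp(-5*t) + exp(-5*t)]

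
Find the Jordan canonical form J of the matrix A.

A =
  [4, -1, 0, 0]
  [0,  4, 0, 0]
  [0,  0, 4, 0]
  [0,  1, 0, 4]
J_2(4) ⊕ J_1(4) ⊕ J_1(4)

The characteristic polynomial is
  det(x·I − A) = x^4 - 16*x^3 + 96*x^2 - 256*x + 256 = (x - 4)^4

Eigenvalues and multiplicities (the geometric multiplicity of λ is n − rank(A − λI), which equals the number of Jordan blocks for λ):
  λ = 4: algebraic multiplicity = 4, geometric multiplicity = 3

Determining the block sizes for each eigenvalue:
  λ = 4: 3 blocks summing to 4 forces exactly one block of size 2 and the rest size 1 → block sizes [2, 1, 1]

Assembling the blocks gives a Jordan form
J =
  [4, 1, 0, 0]
  [0, 4, 0, 0]
  [0, 0, 4, 0]
  [0, 0, 0, 4]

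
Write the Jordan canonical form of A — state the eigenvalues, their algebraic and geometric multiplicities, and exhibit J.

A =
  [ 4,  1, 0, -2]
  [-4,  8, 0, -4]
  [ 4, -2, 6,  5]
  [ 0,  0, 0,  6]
J_2(6) ⊕ J_2(6)

The characteristic polynomial is
  det(x·I − A) = x^4 - 24*x^3 + 216*x^2 - 864*x + 1296 = (x - 6)^4

Eigenvalues and multiplicities (the geometric multiplicity of λ is n − rank(A − λI), which equals the number of Jordan blocks for λ):
  λ = 6: algebraic multiplicity = 4, geometric multiplicity = 2

Determining the block sizes for each eigenvalue:
  λ = 6: with am = 4 and gm = 2, the partition is not yet determined (e.g. several partitions of 4 into 2 parts exist). Let N = A − (6)·I. Computing rank(N^1) = 2, rank(N^2) = 0; the number of blocks of size ≥ j is rank(N^{j−1}) − rank(N^j), giving [2, 2]. So we have 2 block(s) of size 2 → block sizes [2, 2]

Assembling the blocks gives a Jordan form
J =
  [6, 1, 0, 0]
  [0, 6, 0, 0]
  [0, 0, 6, 1]
  [0, 0, 0, 6]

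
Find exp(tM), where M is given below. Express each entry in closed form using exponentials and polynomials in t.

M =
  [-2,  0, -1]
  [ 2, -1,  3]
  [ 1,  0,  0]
e^{tM} =
  [-t*exp(-t) + exp(-t), 0, -t*exp(-t)]
  [t^2*exp(-t)/2 + 2*t*exp(-t), exp(-t), t^2*exp(-t)/2 + 3*t*exp(-t)]
  [t*exp(-t), 0, t*exp(-t) + exp(-t)]

Strategy: write M = P · J · P⁻¹ where J is a Jordan canonical form, so e^{tM} = P · e^{tJ} · P⁻¹, and e^{tJ} can be computed block-by-block.

M has Jordan form
J =
  [-1,  1,  0]
  [ 0, -1,  1]
  [ 0,  0, -1]
(up to reordering of blocks).

Per-block formulas:
  For a 3×3 Jordan block J_3(-1): exp(t · J_3(-1)) = e^(-1t)·(I + t·N + (t^2/2)·N^2), where N is the 3×3 nilpotent shift.

After assembling e^{tJ} and conjugating by P, we get:

e^{tM} =
  [-t*exp(-t) + exp(-t), 0, -t*exp(-t)]
  [t^2*exp(-t)/2 + 2*t*exp(-t), exp(-t), t^2*exp(-t)/2 + 3*t*exp(-t)]
  [t*exp(-t), 0, t*exp(-t) + exp(-t)]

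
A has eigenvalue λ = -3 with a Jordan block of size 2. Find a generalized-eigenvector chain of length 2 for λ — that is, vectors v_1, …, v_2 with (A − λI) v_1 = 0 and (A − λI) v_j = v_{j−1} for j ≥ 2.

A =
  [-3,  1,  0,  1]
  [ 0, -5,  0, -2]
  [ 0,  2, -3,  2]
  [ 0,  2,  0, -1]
A Jordan chain for λ = -3 of length 2:
v_1 = (1, -2, 2, 2)ᵀ
v_2 = (0, 1, 0, 0)ᵀ

Let N = A − (-3)·I. We want v_2 with N^2 v_2 = 0 but N^1 v_2 ≠ 0; then v_{j-1} := N · v_j for j = 2, …, 2.

Pick v_2 = (0, 1, 0, 0)ᵀ.
Then v_1 = N · v_2 = (1, -2, 2, 2)ᵀ.

Sanity check: (A − (-3)·I) v_1 = (0, 0, 0, 0)ᵀ = 0. ✓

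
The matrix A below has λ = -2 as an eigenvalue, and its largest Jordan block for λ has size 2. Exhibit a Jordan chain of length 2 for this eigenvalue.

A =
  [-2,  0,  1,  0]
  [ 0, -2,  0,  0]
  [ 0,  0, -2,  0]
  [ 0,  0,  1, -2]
A Jordan chain for λ = -2 of length 2:
v_1 = (1, 0, 0, 1)ᵀ
v_2 = (0, 0, 1, 0)ᵀ

Let N = A − (-2)·I. We want v_2 with N^2 v_2 = 0 but N^1 v_2 ≠ 0; then v_{j-1} := N · v_j for j = 2, …, 2.

Pick v_2 = (0, 0, 1, 0)ᵀ.
Then v_1 = N · v_2 = (1, 0, 0, 1)ᵀ.

Sanity check: (A − (-2)·I) v_1 = (0, 0, 0, 0)ᵀ = 0. ✓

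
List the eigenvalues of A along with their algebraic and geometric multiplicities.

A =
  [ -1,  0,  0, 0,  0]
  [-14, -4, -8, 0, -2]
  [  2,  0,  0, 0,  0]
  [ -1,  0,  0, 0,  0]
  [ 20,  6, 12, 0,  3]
λ = -1: alg = 2, geom = 2; λ = 0: alg = 3, geom = 3

Step 1 — factor the characteristic polynomial to read off the algebraic multiplicities:
  χ_A(x) = x^3*(x + 1)^2

Step 2 — compute geometric multiplicities via the rank-nullity identity g(λ) = n − rank(A − λI):
  rank(A − (-1)·I) = 3, so dim ker(A − (-1)·I) = n − 3 = 2
  rank(A − (0)·I) = 2, so dim ker(A − (0)·I) = n − 2 = 3

Summary:
  λ = -1: algebraic multiplicity = 2, geometric multiplicity = 2
  λ = 0: algebraic multiplicity = 3, geometric multiplicity = 3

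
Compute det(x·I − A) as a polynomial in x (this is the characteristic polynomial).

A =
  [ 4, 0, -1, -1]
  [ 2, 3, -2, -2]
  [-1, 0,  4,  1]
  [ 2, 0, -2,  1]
x^4 - 12*x^3 + 54*x^2 - 108*x + 81

Expanding det(x·I − A) (e.g. by cofactor expansion or by noting that A is similar to its Jordan form J, which has the same characteristic polynomial as A) gives
  χ_A(x) = x^4 - 12*x^3 + 54*x^2 - 108*x + 81
which factors as (x - 3)^4. The eigenvalues (with algebraic multiplicities) are λ = 3 with multiplicity 4.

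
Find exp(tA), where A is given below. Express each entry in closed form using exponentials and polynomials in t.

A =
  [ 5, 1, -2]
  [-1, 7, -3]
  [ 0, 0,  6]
e^{tA} =
  [-t*exp(6*t) + exp(6*t), t*exp(6*t), -t^2*exp(6*t)/2 - 2*t*exp(6*t)]
  [-t*exp(6*t), t*exp(6*t) + exp(6*t), -t^2*exp(6*t)/2 - 3*t*exp(6*t)]
  [0, 0, exp(6*t)]

Strategy: write A = P · J · P⁻¹ where J is a Jordan canonical form, so e^{tA} = P · e^{tJ} · P⁻¹, and e^{tJ} can be computed block-by-block.

A has Jordan form
J =
  [6, 1, 0]
  [0, 6, 1]
  [0, 0, 6]
(up to reordering of blocks).

Per-block formulas:
  For a 3×3 Jordan block J_3(6): exp(t · J_3(6)) = e^(6t)·(I + t·N + (t^2/2)·N^2), where N is the 3×3 nilpotent shift.

After assembling e^{tJ} and conjugating by P, we get:

e^{tA} =
  [-t*exp(6*t) + exp(6*t), t*exp(6*t), -t^2*exp(6*t)/2 - 2*t*exp(6*t)]
  [-t*exp(6*t), t*exp(6*t) + exp(6*t), -t^2*exp(6*t)/2 - 3*t*exp(6*t)]
  [0, 0, exp(6*t)]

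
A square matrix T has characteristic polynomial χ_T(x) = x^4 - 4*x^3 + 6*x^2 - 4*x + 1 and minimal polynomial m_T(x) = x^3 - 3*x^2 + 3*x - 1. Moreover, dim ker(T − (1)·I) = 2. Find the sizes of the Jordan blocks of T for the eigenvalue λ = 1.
Block sizes for λ = 1: [3, 1]

Step 1 — from the characteristic polynomial, algebraic multiplicity of λ = 1 is 4. From dim ker(T − (1)·I) = 2, there are exactly 2 Jordan blocks for λ = 1.
Step 2 — from the minimal polynomial, the factor (x − 1)^3 tells us the largest block for λ = 1 has size 3.
Step 3 — with total size 4, 2 blocks, and largest block 3, the block sizes (in nonincreasing order) are [3, 1].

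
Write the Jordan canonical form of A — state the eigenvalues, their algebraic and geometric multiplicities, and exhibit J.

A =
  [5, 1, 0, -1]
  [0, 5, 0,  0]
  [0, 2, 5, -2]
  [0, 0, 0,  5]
J_2(5) ⊕ J_1(5) ⊕ J_1(5)

The characteristic polynomial is
  det(x·I − A) = x^4 - 20*x^3 + 150*x^2 - 500*x + 625 = (x - 5)^4

Eigenvalues and multiplicities (the geometric multiplicity of λ is n − rank(A − λI), which equals the number of Jordan blocks for λ):
  λ = 5: algebraic multiplicity = 4, geometric multiplicity = 3

Determining the block sizes for each eigenvalue:
  λ = 5: 3 blocks summing to 4 forces exactly one block of size 2 and the rest size 1 → block sizes [2, 1, 1]

Assembling the blocks gives a Jordan form
J =
  [5, 1, 0, 0]
  [0, 5, 0, 0]
  [0, 0, 5, 0]
  [0, 0, 0, 5]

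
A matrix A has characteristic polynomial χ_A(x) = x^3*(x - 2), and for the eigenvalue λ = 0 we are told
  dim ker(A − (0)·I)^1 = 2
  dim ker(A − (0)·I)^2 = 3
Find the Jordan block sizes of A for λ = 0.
Block sizes for λ = 0: [2, 1]

From the dimensions of kernels of powers, the number of Jordan blocks of size at least j is d_j − d_{j−1} where d_j = dim ker(N^j) (with d_0 = 0). Computing the differences gives [2, 1].
The number of blocks of size exactly k is (#blocks of size ≥ k) − (#blocks of size ≥ k + 1), so the partition is: 1 block(s) of size 1, 1 block(s) of size 2.
In nonincreasing order the block sizes are [2, 1].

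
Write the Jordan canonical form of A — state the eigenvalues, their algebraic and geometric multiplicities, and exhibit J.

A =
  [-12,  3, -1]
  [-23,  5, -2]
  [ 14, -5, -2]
J_3(-3)

The characteristic polynomial is
  det(x·I − A) = x^3 + 9*x^2 + 27*x + 27 = (x + 3)^3

Eigenvalues and multiplicities (the geometric multiplicity of λ is n − rank(A − λI), which equals the number of Jordan blocks for λ):
  λ = -3: algebraic multiplicity = 3, geometric multiplicity = 1

Determining the block sizes for each eigenvalue:
  λ = -3: one block (gm = 1), so the single block has size am = 3 → block sizes [3]

Assembling the blocks gives a Jordan form
J =
  [-3,  1,  0]
  [ 0, -3,  1]
  [ 0,  0, -3]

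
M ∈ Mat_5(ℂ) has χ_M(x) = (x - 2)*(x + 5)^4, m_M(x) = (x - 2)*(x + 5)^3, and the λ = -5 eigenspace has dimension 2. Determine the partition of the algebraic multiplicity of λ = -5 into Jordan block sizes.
Block sizes for λ = -5: [3, 1]

Step 1 — from the characteristic polynomial, algebraic multiplicity of λ = -5 is 4. From dim ker(M − (-5)·I) = 2, there are exactly 2 Jordan blocks for λ = -5.
Step 2 — from the minimal polynomial, the factor (x + 5)^3 tells us the largest block for λ = -5 has size 3.
Step 3 — with total size 4, 2 blocks, and largest block 3, the block sizes (in nonincreasing order) are [3, 1].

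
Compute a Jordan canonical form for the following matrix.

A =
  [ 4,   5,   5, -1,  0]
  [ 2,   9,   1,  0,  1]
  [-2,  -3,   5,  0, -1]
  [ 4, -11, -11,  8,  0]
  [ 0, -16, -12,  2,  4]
J_3(6) ⊕ J_2(6)

The characteristic polynomial is
  det(x·I − A) = x^5 - 30*x^4 + 360*x^3 - 2160*x^2 + 6480*x - 7776 = (x - 6)^5

Eigenvalues and multiplicities (the geometric multiplicity of λ is n − rank(A − λI), which equals the number of Jordan blocks for λ):
  λ = 6: algebraic multiplicity = 5, geometric multiplicity = 2

Determining the block sizes for each eigenvalue:
  λ = 6: with am = 5 and gm = 2, the partition is not yet determined (e.g. several partitions of 5 into 2 parts exist). Let N = A − (6)·I. Computing rank(N^1) = 3, rank(N^2) = 1, rank(N^3) = 0; the number of blocks of size ≥ j is rank(N^{j−1}) − rank(N^j), giving [2, 2, 1]. So we have 1 block(s) of size 3, 1 block(s) of size 2 → block sizes [3, 2]

Assembling the blocks gives a Jordan form
J =
  [6, 1, 0, 0, 0]
  [0, 6, 1, 0, 0]
  [0, 0, 6, 0, 0]
  [0, 0, 0, 6, 1]
  [0, 0, 0, 0, 6]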